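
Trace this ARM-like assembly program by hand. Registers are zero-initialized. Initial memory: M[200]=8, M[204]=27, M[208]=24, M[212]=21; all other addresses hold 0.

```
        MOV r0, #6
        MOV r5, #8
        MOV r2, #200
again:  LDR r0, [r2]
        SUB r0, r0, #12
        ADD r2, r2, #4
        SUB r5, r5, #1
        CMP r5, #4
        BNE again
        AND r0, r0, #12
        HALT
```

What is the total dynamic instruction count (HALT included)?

after MOV r0, #6: r0=6
after MOV r5, #8: r5=8
after MOV r2, #200: r2=200
after LDR r0, [r2]: r0=M[200]=8
after SUB r0, r0, #12: r0=8-12=-4
after ADD r2, r2, #4: r2=200+4=204
after SUB r5, r5, #1: r5=8-1=7
CMP r5, #4  (cmp 7,4)
BNE again: taken
after LDR r0, [r2]: r0=M[204]=27
after SUB r0, r0, #12: r0=27-12=15
after ADD r2, r2, #4: r2=204+4=208
after SUB r5, r5, #1: r5=7-1=6
CMP r5, #4  (cmp 6,4)
BNE again: taken
after LDR r0, [r2]: r0=M[208]=24
after SUB r0, r0, #12: r0=24-12=12
after ADD r2, r2, #4: r2=208+4=212
after SUB r5, r5, #1: r5=6-1=5
CMP r5, #4  (cmp 5,4)
BNE again: taken
after LDR r0, [r2]: r0=M[212]=21
after SUB r0, r0, #12: r0=21-12=9
after ADD r2, r2, #4: r2=212+4=216
after SUB r5, r5, #1: r5=5-1=4
CMP r5, #4  (cmp 4,4)
BNE again: not taken
after AND r0, r0, #12: r0=9&12=8
halt.
Total executed instructions: 29.

29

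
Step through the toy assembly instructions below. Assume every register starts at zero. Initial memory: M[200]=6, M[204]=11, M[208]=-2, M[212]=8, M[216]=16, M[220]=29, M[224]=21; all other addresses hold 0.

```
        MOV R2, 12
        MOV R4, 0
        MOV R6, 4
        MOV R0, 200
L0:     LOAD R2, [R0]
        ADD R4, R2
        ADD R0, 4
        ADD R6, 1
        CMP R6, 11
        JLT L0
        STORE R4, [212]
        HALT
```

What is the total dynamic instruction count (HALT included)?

MOV R2, 12 → R2=12
MOV R4, 0 → R4=0
MOV R6, 4 → R6=4
MOV R0, 200 → R0=200
LOAD R2, [R0] → R2=M[200]=6
ADD R4, R2 → R4=0+6=6
ADD R0, 4 → R0=200+4=204
ADD R6, 1 → R6=4+1=5
CMP R6, 11  (cmp 5,11)
JLT L0: taken
LOAD R2, [R0] → R2=M[204]=11
ADD R4, R2 → R4=6+11=17
ADD R0, 4 → R0=204+4=208
ADD R6, 1 → R6=5+1=6
CMP R6, 11  (cmp 6,11)
JLT L0: taken
LOAD R2, [R0] → R2=M[208]=-2
ADD R4, R2 → R4=17+(-2)=15
ADD R0, 4 → R0=208+4=212
ADD R6, 1 → R6=6+1=7
CMP R6, 11  (cmp 7,11)
JLT L0: taken
LOAD R2, [R0] → R2=M[212]=8
ADD R4, R2 → R4=15+8=23
ADD R0, 4 → R0=212+4=216
ADD R6, 1 → R6=7+1=8
CMP R6, 11  (cmp 8,11)
JLT L0: taken
LOAD R2, [R0] → R2=M[216]=16
ADD R4, R2 → R4=23+16=39
ADD R0, 4 → R0=216+4=220
ADD R6, 1 → R6=8+1=9
CMP R6, 11  (cmp 9,11)
JLT L0: taken
LOAD R2, [R0] → R2=M[220]=29
ADD R4, R2 → R4=39+29=68
ADD R0, 4 → R0=220+4=224
ADD R6, 1 → R6=9+1=10
CMP R6, 11  (cmp 10,11)
JLT L0: taken
LOAD R2, [R0] → R2=M[224]=21
ADD R4, R2 → R4=68+21=89
ADD R0, 4 → R0=224+4=228
ADD R6, 1 → R6=10+1=11
CMP R6, 11  (cmp 11,11)
JLT L0: not taken
STORE R4, [212] → M[212]=89
halt.
Total executed instructions: 48.

48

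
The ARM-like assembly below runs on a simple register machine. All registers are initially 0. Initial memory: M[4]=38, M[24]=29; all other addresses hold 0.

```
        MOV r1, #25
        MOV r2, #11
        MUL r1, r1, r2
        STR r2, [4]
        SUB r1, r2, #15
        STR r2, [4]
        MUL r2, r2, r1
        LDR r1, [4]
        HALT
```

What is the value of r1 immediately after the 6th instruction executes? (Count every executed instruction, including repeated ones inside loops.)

MOV r1, #25 → r1=25
MOV r2, #11 → r2=11
MUL r1, r1, r2 → r1=25*11=275
STR r2, [4] → M[4]=11
SUB r1, r2, #15 → r1=11-15=-4
STR r2, [4] → M[4]=11
After step 6: r1 = -4.

-4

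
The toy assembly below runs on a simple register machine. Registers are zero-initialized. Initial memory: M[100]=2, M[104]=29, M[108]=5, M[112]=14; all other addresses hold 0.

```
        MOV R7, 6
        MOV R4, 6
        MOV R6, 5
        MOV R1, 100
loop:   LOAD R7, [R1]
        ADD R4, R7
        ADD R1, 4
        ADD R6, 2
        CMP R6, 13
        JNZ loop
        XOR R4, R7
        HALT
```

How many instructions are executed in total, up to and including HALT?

30

R7=6
R4=6
R6=5
R1=100
R7=M[100]=2
R4=6+2=8
R1=100+4=104
R6=5+2=7
CMP R6, 13  (cmp 7,13)
JNZ loop: taken
R7=M[104]=29
R4=8+29=37
R1=104+4=108
R6=7+2=9
CMP R6, 13  (cmp 9,13)
JNZ loop: taken
R7=M[108]=5
R4=37+5=42
R1=108+4=112
R6=9+2=11
CMP R6, 13  (cmp 11,13)
JNZ loop: taken
R7=M[112]=14
R4=42+14=56
R1=112+4=116
R6=11+2=13
CMP R6, 13  (cmp 13,13)
JNZ loop: not taken
R4=56^14=54
halt.
Total executed instructions: 30.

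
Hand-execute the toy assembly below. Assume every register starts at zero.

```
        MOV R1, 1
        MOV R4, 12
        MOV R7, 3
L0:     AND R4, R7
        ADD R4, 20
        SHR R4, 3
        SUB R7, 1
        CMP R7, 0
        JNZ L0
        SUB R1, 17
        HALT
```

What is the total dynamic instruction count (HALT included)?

R1=1
R4=12
R7=3
R4=12&3=0
R4=0+20=20
R4=20>>3=2
R7=3-1=2
CMP R7, 0  (cmp 2,0)
JNZ L0: taken
R4=2&2=2
R4=2+20=22
R4=22>>3=2
R7=2-1=1
CMP R7, 0  (cmp 1,0)
JNZ L0: taken
R4=2&1=0
R4=0+20=20
R4=20>>3=2
R7=1-1=0
CMP R7, 0  (cmp 0,0)
JNZ L0: not taken
R1=1-17=-16
halt.
Total executed instructions: 23.

23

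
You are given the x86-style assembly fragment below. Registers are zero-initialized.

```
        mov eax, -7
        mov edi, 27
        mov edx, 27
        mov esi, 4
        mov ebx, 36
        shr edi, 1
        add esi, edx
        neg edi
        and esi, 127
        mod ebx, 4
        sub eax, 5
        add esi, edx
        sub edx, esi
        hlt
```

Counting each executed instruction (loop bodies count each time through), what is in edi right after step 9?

-13

after mov eax, -7: eax=-7
after mov edi, 27: edi=27
after mov edx, 27: edx=27
after mov esi, 4: esi=4
after mov ebx, 36: ebx=36
after shr edi, 1: edi=27>>1=13
after add esi, edx: esi=4+27=31
after neg edi: edi=-(13)=-13
after and esi, 127: esi=31&127=31
After step 9: edi = -13.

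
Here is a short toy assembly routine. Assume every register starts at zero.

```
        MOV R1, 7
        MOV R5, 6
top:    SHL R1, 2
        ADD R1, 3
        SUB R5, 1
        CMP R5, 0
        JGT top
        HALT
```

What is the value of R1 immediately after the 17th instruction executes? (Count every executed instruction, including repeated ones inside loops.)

MOV R1, 7 → R1=7
MOV R5, 6 → R5=6
SHL R1, 2 → R1=7<<2=28
ADD R1, 3 → R1=28+3=31
SUB R5, 1 → R5=6-1=5
CMP R5, 0  (cmp 5,0)
JGT top: taken
SHL R1, 2 → R1=31<<2=124
ADD R1, 3 → R1=124+3=127
SUB R5, 1 → R5=5-1=4
CMP R5, 0  (cmp 4,0)
JGT top: taken
SHL R1, 2 → R1=127<<2=508
ADD R1, 3 → R1=508+3=511
SUB R5, 1 → R5=4-1=3
CMP R5, 0  (cmp 3,0)
JGT top: taken
After step 17: R1 = 511.

511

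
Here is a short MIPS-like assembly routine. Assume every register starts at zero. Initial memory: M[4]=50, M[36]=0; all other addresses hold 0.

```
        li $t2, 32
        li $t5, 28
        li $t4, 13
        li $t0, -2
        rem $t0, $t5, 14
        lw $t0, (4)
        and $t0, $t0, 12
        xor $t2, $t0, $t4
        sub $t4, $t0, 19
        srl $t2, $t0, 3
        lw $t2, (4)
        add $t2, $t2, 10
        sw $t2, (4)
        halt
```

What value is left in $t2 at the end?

60

$t2=32
$t5=28
$t4=13
$t0=-2
$t0=28%14=0
$t0=M[4]=50
$t0=50&12=0
$t2=0^13=13
$t4=0-19=-19
$t2=0>>3=0
$t2=M[4]=50
$t2=50+10=60
sw $t2, (4) → M[4]=60
halt.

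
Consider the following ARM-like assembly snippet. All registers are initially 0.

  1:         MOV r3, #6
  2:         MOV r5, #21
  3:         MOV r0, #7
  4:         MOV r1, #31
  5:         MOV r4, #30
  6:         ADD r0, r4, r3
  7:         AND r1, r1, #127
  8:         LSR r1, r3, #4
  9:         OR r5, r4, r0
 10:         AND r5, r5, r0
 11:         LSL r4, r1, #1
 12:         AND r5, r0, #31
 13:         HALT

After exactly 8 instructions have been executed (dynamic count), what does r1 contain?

0

after MOV r3, #6: r3=6
after MOV r5, #21: r5=21
after MOV r0, #7: r0=7
after MOV r1, #31: r1=31
after MOV r4, #30: r4=30
after ADD r0, r4, r3: r0=30+6=36
after AND r1, r1, #127: r1=31&127=31
after LSR r1, r3, #4: r1=6>>4=0
After step 8: r1 = 0.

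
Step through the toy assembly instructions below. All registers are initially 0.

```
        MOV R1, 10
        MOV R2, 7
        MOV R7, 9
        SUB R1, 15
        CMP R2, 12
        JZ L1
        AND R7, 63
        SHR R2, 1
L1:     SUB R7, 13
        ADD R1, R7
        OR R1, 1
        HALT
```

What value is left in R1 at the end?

-9

MOV R1, 10 → R1=10
MOV R2, 7 → R2=7
MOV R7, 9 → R7=9
SUB R1, 15 → R1=10-15=-5
CMP R2, 12  (cmp 7,12)
JZ L1: not taken
AND R7, 63 → R7=9&63=9
SHR R2, 1 → R2=7>>1=3
SUB R7, 13 → R7=9-13=-4
ADD R1, R7 → R1=(-5)+(-4)=-9
OR R1, 1 → R1=(-9)|1=-9
halt.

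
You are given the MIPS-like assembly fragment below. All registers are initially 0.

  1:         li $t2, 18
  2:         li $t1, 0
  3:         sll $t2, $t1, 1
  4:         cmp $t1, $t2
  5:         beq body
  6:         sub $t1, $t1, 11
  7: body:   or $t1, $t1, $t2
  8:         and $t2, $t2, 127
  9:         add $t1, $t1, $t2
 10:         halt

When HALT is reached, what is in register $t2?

0

$t2=18
$t1=0
$t2=0<<1=0
cmp $t1, $t2  (cmp 0,0)
beq body: taken
$t1=0|0=0
$t2=0&127=0
$t1=0+0=0
halt.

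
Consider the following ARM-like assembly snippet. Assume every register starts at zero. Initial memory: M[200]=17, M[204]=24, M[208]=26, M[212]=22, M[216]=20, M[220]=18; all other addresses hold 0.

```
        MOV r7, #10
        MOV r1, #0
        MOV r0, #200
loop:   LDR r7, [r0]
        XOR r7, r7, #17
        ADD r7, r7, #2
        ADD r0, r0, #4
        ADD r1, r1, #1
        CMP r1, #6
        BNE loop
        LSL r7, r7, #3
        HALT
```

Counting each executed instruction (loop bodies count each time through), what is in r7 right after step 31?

after MOV r7, #10: r7=10
after MOV r1, #0: r1=0
after MOV r0, #200: r0=200
after LDR r7, [r0]: r7=M[200]=17
after XOR r7, r7, #17: r7=17^17=0
after ADD r7, r7, #2: r7=0+2=2
after ADD r0, r0, #4: r0=200+4=204
after ADD r1, r1, #1: r1=0+1=1
CMP r1, #6  (cmp 1,6)
BNE loop: taken
after LDR r7, [r0]: r7=M[204]=24
after XOR r7, r7, #17: r7=24^17=9
after ADD r7, r7, #2: r7=9+2=11
after ADD r0, r0, #4: r0=204+4=208
after ADD r1, r1, #1: r1=1+1=2
CMP r1, #6  (cmp 2,6)
BNE loop: taken
after LDR r7, [r0]: r7=M[208]=26
after XOR r7, r7, #17: r7=26^17=11
after ADD r7, r7, #2: r7=11+2=13
after ADD r0, r0, #4: r0=208+4=212
after ADD r1, r1, #1: r1=2+1=3
CMP r1, #6  (cmp 3,6)
BNE loop: taken
after LDR r7, [r0]: r7=M[212]=22
after XOR r7, r7, #17: r7=22^17=7
after ADD r7, r7, #2: r7=7+2=9
after ADD r0, r0, #4: r0=212+4=216
after ADD r1, r1, #1: r1=3+1=4
CMP r1, #6  (cmp 4,6)
BNE loop: taken
After step 31: r7 = 9.

9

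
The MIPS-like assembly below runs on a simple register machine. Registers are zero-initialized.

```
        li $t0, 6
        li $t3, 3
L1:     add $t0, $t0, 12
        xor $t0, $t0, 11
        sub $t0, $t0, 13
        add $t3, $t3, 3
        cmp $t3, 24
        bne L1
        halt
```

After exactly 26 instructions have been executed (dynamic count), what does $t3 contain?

$t0=6
$t3=3
$t0=6+12=18
$t0=18^11=25
$t0=25-13=12
$t3=3+3=6
cmp $t3, 24  (cmp 6,24)
bne L1: taken
$t0=12+12=24
$t0=24^11=19
$t0=19-13=6
$t3=6+3=9
cmp $t3, 24  (cmp 9,24)
bne L1: taken
$t0=6+12=18
$t0=18^11=25
$t0=25-13=12
$t3=9+3=12
cmp $t3, 24  (cmp 12,24)
bne L1: taken
$t0=12+12=24
$t0=24^11=19
$t0=19-13=6
$t3=12+3=15
cmp $t3, 24  (cmp 15,24)
bne L1: taken
After step 26: $t3 = 15.

15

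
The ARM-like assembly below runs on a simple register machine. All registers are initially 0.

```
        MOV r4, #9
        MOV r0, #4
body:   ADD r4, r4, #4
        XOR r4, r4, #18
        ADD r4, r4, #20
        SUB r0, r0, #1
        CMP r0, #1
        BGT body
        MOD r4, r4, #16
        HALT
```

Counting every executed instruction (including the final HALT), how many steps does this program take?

r4=9
r0=4
r4=9+4=13
r4=13^18=31
r4=31+20=51
r0=4-1=3
CMP r0, #1  (cmp 3,1)
BGT body: taken
r4=51+4=55
r4=55^18=37
r4=37+20=57
r0=3-1=2
CMP r0, #1  (cmp 2,1)
BGT body: taken
r4=57+4=61
r4=61^18=47
r4=47+20=67
r0=2-1=1
CMP r0, #1  (cmp 1,1)
BGT body: not taken
r4=67%16=3
halt.
Total executed instructions: 22.

22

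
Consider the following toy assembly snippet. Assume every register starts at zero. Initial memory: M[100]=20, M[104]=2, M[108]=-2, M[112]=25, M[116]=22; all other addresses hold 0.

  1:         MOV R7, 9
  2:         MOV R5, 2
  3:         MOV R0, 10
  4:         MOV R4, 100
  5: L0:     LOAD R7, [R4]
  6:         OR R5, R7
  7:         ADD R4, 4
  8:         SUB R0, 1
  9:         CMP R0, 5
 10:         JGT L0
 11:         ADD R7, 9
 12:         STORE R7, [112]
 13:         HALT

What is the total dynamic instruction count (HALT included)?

37

after MOV R7, 9: R7=9
after MOV R5, 2: R5=2
after MOV R0, 10: R0=10
after MOV R4, 100: R4=100
after LOAD R7, [R4]: R7=M[100]=20
after OR R5, R7: R5=2|20=22
after ADD R4, 4: R4=100+4=104
after SUB R0, 1: R0=10-1=9
CMP R0, 5  (cmp 9,5)
JGT L0: taken
after LOAD R7, [R4]: R7=M[104]=2
after OR R5, R7: R5=22|2=22
after ADD R4, 4: R4=104+4=108
after SUB R0, 1: R0=9-1=8
CMP R0, 5  (cmp 8,5)
JGT L0: taken
after LOAD R7, [R4]: R7=M[108]=-2
after OR R5, R7: R5=22|(-2)=-2
after ADD R4, 4: R4=108+4=112
after SUB R0, 1: R0=8-1=7
CMP R0, 5  (cmp 7,5)
JGT L0: taken
after LOAD R7, [R4]: R7=M[112]=25
after OR R5, R7: R5=(-2)|25=-1
after ADD R4, 4: R4=112+4=116
after SUB R0, 1: R0=7-1=6
CMP R0, 5  (cmp 6,5)
JGT L0: taken
after LOAD R7, [R4]: R7=M[116]=22
after OR R5, R7: R5=(-1)|22=-1
after ADD R4, 4: R4=116+4=120
after SUB R0, 1: R0=6-1=5
CMP R0, 5  (cmp 5,5)
JGT L0: not taken
after ADD R7, 9: R7=22+9=31
STORE R7, [112] → M[112]=31
halt.
Total executed instructions: 37.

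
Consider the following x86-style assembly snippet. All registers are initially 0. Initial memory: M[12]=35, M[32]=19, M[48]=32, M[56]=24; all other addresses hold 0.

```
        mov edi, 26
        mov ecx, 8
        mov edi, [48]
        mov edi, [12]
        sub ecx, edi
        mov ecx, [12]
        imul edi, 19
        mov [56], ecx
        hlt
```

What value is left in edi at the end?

665

edi=26
ecx=8
edi=M[48]=32
edi=M[12]=35
ecx=8-35=-27
ecx=M[12]=35
edi=35*19=665
mov [56], ecx → M[56]=35
halt.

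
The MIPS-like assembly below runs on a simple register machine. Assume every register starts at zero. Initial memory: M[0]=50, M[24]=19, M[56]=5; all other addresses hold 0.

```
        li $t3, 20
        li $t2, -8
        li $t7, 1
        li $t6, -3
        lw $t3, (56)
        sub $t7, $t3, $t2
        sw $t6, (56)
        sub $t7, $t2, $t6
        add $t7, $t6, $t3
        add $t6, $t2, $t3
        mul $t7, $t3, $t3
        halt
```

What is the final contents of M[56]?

-3

$t3=20
$t2=-8
$t7=1
$t6=-3
$t3=M[56]=5
$t7=5-(-8)=13
sw $t6, (56) → M[56]=-3
$t7=(-8)-(-3)=-5
$t7=(-3)+5=2
$t6=(-8)+5=-3
$t7=5*5=25
halt.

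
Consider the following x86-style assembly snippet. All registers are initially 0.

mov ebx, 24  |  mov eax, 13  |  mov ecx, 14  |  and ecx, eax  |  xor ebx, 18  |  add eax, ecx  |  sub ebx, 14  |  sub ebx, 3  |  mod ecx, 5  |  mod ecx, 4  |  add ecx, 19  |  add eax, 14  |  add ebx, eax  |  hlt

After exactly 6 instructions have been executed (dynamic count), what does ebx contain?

10

mov ebx, 24 → ebx=24
mov eax, 13 → eax=13
mov ecx, 14 → ecx=14
and ecx, eax → ecx=14&13=12
xor ebx, 18 → ebx=24^18=10
add eax, ecx → eax=13+12=25
After step 6: ebx = 10.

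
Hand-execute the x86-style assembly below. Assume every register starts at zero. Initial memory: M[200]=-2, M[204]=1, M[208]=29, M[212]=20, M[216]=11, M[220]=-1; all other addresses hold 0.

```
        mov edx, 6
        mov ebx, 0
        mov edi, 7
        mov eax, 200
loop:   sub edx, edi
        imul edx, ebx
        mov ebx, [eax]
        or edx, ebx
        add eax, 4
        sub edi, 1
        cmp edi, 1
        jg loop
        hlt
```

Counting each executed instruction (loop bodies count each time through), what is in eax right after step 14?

mov edx, 6 → edx=6
mov ebx, 0 → ebx=0
mov edi, 7 → edi=7
mov eax, 200 → eax=200
sub edx, edi → edx=6-7=-1
imul edx, ebx → edx=(-1)*0=0
mov ebx, [eax] → ebx=M[200]=-2
or edx, ebx → edx=0|(-2)=-2
add eax, 4 → eax=200+4=204
sub edi, 1 → edi=7-1=6
cmp edi, 1  (cmp 6,1)
jg loop: taken
sub edx, edi → edx=(-2)-6=-8
imul edx, ebx → edx=(-8)*(-2)=16
After step 14: eax = 204.

204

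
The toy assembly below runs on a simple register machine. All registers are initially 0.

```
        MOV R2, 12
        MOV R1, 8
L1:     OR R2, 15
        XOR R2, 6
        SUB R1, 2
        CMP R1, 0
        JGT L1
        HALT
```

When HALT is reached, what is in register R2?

R2=12
R1=8
R2=12|15=15
R2=15^6=9
R1=8-2=6
CMP R1, 0  (cmp 6,0)
JGT L1: taken
R2=9|15=15
R2=15^6=9
R1=6-2=4
CMP R1, 0  (cmp 4,0)
JGT L1: taken
R2=9|15=15
R2=15^6=9
R1=4-2=2
CMP R1, 0  (cmp 2,0)
JGT L1: taken
R2=9|15=15
R2=15^6=9
R1=2-2=0
CMP R1, 0  (cmp 0,0)
JGT L1: not taken
halt.

9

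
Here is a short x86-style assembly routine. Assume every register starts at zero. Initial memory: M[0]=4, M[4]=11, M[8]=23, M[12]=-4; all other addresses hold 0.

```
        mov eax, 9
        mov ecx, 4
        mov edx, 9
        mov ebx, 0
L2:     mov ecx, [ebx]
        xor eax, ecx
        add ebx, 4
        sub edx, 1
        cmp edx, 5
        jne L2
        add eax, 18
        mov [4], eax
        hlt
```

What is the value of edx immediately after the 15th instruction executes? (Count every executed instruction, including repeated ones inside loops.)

7

eax=9
ecx=4
edx=9
ebx=0
ecx=M[0]=4
eax=9^4=13
ebx=0+4=4
edx=9-1=8
cmp edx, 5  (cmp 8,5)
jne L2: taken
ecx=M[4]=11
eax=13^11=6
ebx=4+4=8
edx=8-1=7
cmp edx, 5  (cmp 7,5)
After step 15: edx = 7.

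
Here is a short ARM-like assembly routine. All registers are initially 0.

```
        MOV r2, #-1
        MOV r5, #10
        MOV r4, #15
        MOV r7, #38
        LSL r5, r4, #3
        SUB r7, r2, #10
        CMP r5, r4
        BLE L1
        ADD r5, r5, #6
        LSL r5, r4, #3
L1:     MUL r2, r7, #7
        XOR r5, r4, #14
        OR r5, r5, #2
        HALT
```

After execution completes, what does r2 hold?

MOV r2, #-1 → r2=-1
MOV r5, #10 → r5=10
MOV r4, #15 → r4=15
MOV r7, #38 → r7=38
LSL r5, r4, #3 → r5=15<<3=120
SUB r7, r2, #10 → r7=(-1)-10=-11
CMP r5, r4  (cmp 120,15)
BLE L1: not taken
ADD r5, r5, #6 → r5=120+6=126
LSL r5, r4, #3 → r5=15<<3=120
MUL r2, r7, #7 → r2=(-11)*7=-77
XOR r5, r4, #14 → r5=15^14=1
OR r5, r5, #2 → r5=1|2=3
halt.

-77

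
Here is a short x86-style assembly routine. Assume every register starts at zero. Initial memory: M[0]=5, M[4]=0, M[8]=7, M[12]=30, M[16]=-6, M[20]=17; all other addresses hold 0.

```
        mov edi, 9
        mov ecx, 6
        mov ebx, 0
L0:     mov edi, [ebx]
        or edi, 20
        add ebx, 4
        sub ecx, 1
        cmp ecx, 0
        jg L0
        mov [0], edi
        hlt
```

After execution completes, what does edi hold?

21

edi=9
ecx=6
ebx=0
edi=M[0]=5
edi=5|20=21
ebx=0+4=4
ecx=6-1=5
cmp ecx, 0  (cmp 5,0)
jg L0: taken
edi=M[4]=0
edi=0|20=20
ebx=4+4=8
ecx=5-1=4
cmp ecx, 0  (cmp 4,0)
jg L0: taken
edi=M[8]=7
edi=7|20=23
ebx=8+4=12
ecx=4-1=3
cmp ecx, 0  (cmp 3,0)
jg L0: taken
edi=M[12]=30
edi=30|20=30
ebx=12+4=16
ecx=3-1=2
cmp ecx, 0  (cmp 2,0)
jg L0: taken
edi=M[16]=-6
edi=(-6)|20=-2
ebx=16+4=20
ecx=2-1=1
cmp ecx, 0  (cmp 1,0)
jg L0: taken
edi=M[20]=17
edi=17|20=21
ebx=20+4=24
ecx=1-1=0
cmp ecx, 0  (cmp 0,0)
jg L0: not taken
mov [0], edi → M[0]=21
halt.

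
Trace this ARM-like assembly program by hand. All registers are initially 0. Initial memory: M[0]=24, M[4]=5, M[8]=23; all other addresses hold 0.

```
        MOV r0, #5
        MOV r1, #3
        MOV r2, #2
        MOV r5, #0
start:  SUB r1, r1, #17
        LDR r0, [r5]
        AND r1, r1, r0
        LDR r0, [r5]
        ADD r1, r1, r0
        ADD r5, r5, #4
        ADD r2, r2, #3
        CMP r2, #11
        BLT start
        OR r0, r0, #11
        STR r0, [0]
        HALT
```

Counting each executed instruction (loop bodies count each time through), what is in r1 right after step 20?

MOV r0, #5 → r0=5
MOV r1, #3 → r1=3
MOV r2, #2 → r2=2
MOV r5, #0 → r5=0
SUB r1, r1, #17 → r1=3-17=-14
LDR r0, [r5] → r0=M[0]=24
AND r1, r1, r0 → r1=(-14)&24=16
LDR r0, [r5] → r0=M[0]=24
ADD r1, r1, r0 → r1=16+24=40
ADD r5, r5, #4 → r5=0+4=4
ADD r2, r2, #3 → r2=2+3=5
CMP r2, #11  (cmp 5,11)
BLT start: taken
SUB r1, r1, #17 → r1=40-17=23
LDR r0, [r5] → r0=M[4]=5
AND r1, r1, r0 → r1=23&5=5
LDR r0, [r5] → r0=M[4]=5
ADD r1, r1, r0 → r1=5+5=10
ADD r5, r5, #4 → r5=4+4=8
ADD r2, r2, #3 → r2=5+3=8
After step 20: r1 = 10.

10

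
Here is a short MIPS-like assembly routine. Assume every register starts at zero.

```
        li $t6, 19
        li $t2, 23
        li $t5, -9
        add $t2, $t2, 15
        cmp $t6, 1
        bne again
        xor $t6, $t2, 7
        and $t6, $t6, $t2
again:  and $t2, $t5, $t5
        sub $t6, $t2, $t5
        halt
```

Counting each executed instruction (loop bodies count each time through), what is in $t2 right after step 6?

after li $t6, 19: $t6=19
after li $t2, 23: $t2=23
after li $t5, -9: $t5=-9
after add $t2, $t2, 15: $t2=23+15=38
cmp $t6, 1  (cmp 19,1)
bne again: taken
After step 6: $t2 = 38.

38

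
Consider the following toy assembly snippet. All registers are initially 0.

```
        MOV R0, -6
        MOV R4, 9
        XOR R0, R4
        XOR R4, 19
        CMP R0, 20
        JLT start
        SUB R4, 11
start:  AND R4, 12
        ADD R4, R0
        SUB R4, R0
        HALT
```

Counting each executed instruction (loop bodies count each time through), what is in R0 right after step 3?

-13

R0=-6
R4=9
R0=(-6)^9=-13
After step 3: R0 = -13.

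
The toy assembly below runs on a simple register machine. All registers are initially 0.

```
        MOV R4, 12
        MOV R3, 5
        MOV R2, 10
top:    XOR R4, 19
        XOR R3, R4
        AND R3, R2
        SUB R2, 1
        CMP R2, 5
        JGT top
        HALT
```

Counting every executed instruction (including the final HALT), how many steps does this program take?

34

after MOV R4, 12: R4=12
after MOV R3, 5: R3=5
after MOV R2, 10: R2=10
after XOR R4, 19: R4=12^19=31
after XOR R3, R4: R3=5^31=26
after AND R3, R2: R3=26&10=10
after SUB R2, 1: R2=10-1=9
CMP R2, 5  (cmp 9,5)
JGT top: taken
after XOR R4, 19: R4=31^19=12
after XOR R3, R4: R3=10^12=6
after AND R3, R2: R3=6&9=0
after SUB R2, 1: R2=9-1=8
CMP R2, 5  (cmp 8,5)
JGT top: taken
after XOR R4, 19: R4=12^19=31
after XOR R3, R4: R3=0^31=31
after AND R3, R2: R3=31&8=8
after SUB R2, 1: R2=8-1=7
CMP R2, 5  (cmp 7,5)
JGT top: taken
after XOR R4, 19: R4=31^19=12
after XOR R3, R4: R3=8^12=4
after AND R3, R2: R3=4&7=4
after SUB R2, 1: R2=7-1=6
CMP R2, 5  (cmp 6,5)
JGT top: taken
after XOR R4, 19: R4=12^19=31
after XOR R3, R4: R3=4^31=27
after AND R3, R2: R3=27&6=2
after SUB R2, 1: R2=6-1=5
CMP R2, 5  (cmp 5,5)
JGT top: not taken
halt.
Total executed instructions: 34.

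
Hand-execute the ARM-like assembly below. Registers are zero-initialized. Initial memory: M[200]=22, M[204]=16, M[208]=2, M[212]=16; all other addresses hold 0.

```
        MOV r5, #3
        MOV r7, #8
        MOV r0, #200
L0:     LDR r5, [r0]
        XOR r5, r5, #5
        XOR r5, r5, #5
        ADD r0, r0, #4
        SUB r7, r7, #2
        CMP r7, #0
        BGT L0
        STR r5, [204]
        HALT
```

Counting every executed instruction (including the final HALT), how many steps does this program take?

MOV r5, #3 → r5=3
MOV r7, #8 → r7=8
MOV r0, #200 → r0=200
LDR r5, [r0] → r5=M[200]=22
XOR r5, r5, #5 → r5=22^5=19
XOR r5, r5, #5 → r5=19^5=22
ADD r0, r0, #4 → r0=200+4=204
SUB r7, r7, #2 → r7=8-2=6
CMP r7, #0  (cmp 6,0)
BGT L0: taken
LDR r5, [r0] → r5=M[204]=16
XOR r5, r5, #5 → r5=16^5=21
XOR r5, r5, #5 → r5=21^5=16
ADD r0, r0, #4 → r0=204+4=208
SUB r7, r7, #2 → r7=6-2=4
CMP r7, #0  (cmp 4,0)
BGT L0: taken
LDR r5, [r0] → r5=M[208]=2
XOR r5, r5, #5 → r5=2^5=7
XOR r5, r5, #5 → r5=7^5=2
ADD r0, r0, #4 → r0=208+4=212
SUB r7, r7, #2 → r7=4-2=2
CMP r7, #0  (cmp 2,0)
BGT L0: taken
LDR r5, [r0] → r5=M[212]=16
XOR r5, r5, #5 → r5=16^5=21
XOR r5, r5, #5 → r5=21^5=16
ADD r0, r0, #4 → r0=212+4=216
SUB r7, r7, #2 → r7=2-2=0
CMP r7, #0  (cmp 0,0)
BGT L0: not taken
STR r5, [204] → M[204]=16
halt.
Total executed instructions: 33.

33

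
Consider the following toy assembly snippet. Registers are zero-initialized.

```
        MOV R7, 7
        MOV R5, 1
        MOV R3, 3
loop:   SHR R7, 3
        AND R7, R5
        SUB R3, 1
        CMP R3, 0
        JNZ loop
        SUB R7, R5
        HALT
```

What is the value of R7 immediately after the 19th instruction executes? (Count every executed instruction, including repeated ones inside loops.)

R7=7
R5=1
R3=3
R7=7>>3=0
R7=0&1=0
R3=3-1=2
CMP R3, 0  (cmp 2,0)
JNZ loop: taken
R7=0>>3=0
R7=0&1=0
R3=2-1=1
CMP R3, 0  (cmp 1,0)
JNZ loop: taken
R7=0>>3=0
R7=0&1=0
R3=1-1=0
CMP R3, 0  (cmp 0,0)
JNZ loop: not taken
R7=0-1=-1
After step 19: R7 = -1.

-1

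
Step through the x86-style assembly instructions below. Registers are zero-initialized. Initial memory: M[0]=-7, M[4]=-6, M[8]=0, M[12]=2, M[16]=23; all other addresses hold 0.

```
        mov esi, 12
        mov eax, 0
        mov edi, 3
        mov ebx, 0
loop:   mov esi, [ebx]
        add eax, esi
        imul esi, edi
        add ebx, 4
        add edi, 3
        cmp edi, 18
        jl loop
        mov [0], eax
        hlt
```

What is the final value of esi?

345

mov esi, 12 → esi=12
mov eax, 0 → eax=0
mov edi, 3 → edi=3
mov ebx, 0 → ebx=0
mov esi, [ebx] → esi=M[0]=-7
add eax, esi → eax=0+(-7)=-7
imul esi, edi → esi=(-7)*3=-21
add ebx, 4 → ebx=0+4=4
add edi, 3 → edi=3+3=6
cmp edi, 18  (cmp 6,18)
jl loop: taken
mov esi, [ebx] → esi=M[4]=-6
add eax, esi → eax=(-7)+(-6)=-13
imul esi, edi → esi=(-6)*6=-36
add ebx, 4 → ebx=4+4=8
add edi, 3 → edi=6+3=9
cmp edi, 18  (cmp 9,18)
jl loop: taken
mov esi, [ebx] → esi=M[8]=0
add eax, esi → eax=(-13)+0=-13
imul esi, edi → esi=0*9=0
add ebx, 4 → ebx=8+4=12
add edi, 3 → edi=9+3=12
cmp edi, 18  (cmp 12,18)
jl loop: taken
mov esi, [ebx] → esi=M[12]=2
add eax, esi → eax=(-13)+2=-11
imul esi, edi → esi=2*12=24
add ebx, 4 → ebx=12+4=16
add edi, 3 → edi=12+3=15
cmp edi, 18  (cmp 15,18)
jl loop: taken
mov esi, [ebx] → esi=M[16]=23
add eax, esi → eax=(-11)+23=12
imul esi, edi → esi=23*15=345
add ebx, 4 → ebx=16+4=20
add edi, 3 → edi=15+3=18
cmp edi, 18  (cmp 18,18)
jl loop: not taken
mov [0], eax → M[0]=12
halt.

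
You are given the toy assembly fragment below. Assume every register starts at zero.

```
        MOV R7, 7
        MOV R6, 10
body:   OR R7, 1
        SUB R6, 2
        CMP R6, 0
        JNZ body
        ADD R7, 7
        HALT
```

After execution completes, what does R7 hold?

MOV R7, 7 → R7=7
MOV R6, 10 → R6=10
OR R7, 1 → R7=7|1=7
SUB R6, 2 → R6=10-2=8
CMP R6, 0  (cmp 8,0)
JNZ body: taken
OR R7, 1 → R7=7|1=7
SUB R6, 2 → R6=8-2=6
CMP R6, 0  (cmp 6,0)
JNZ body: taken
OR R7, 1 → R7=7|1=7
SUB R6, 2 → R6=6-2=4
CMP R6, 0  (cmp 4,0)
JNZ body: taken
OR R7, 1 → R7=7|1=7
SUB R6, 2 → R6=4-2=2
CMP R6, 0  (cmp 2,0)
JNZ body: taken
OR R7, 1 → R7=7|1=7
SUB R6, 2 → R6=2-2=0
CMP R6, 0  (cmp 0,0)
JNZ body: not taken
ADD R7, 7 → R7=7+7=14
halt.

14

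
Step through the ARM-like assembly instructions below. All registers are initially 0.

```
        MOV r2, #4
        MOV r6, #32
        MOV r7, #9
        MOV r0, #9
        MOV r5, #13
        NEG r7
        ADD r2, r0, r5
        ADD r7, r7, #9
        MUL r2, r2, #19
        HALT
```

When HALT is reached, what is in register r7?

0

after MOV r2, #4: r2=4
after MOV r6, #32: r6=32
after MOV r7, #9: r7=9
after MOV r0, #9: r0=9
after MOV r5, #13: r5=13
after NEG r7: r7=-(9)=-9
after ADD r2, r0, r5: r2=9+13=22
after ADD r7, r7, #9: r7=(-9)+9=0
after MUL r2, r2, #19: r2=22*19=418
halt.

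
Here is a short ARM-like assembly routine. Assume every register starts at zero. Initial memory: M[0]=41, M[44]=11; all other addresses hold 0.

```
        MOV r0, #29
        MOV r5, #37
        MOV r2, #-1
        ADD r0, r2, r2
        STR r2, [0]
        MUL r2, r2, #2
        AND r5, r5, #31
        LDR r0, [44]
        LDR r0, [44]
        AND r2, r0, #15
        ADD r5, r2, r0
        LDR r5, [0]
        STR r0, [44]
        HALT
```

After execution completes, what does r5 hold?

r0=29
r5=37
r2=-1
r0=(-1)+(-1)=-2
STR r2, [0] → M[0]=-1
r2=(-1)*2=-2
r5=37&31=5
r0=M[44]=11
r0=M[44]=11
r2=11&15=11
r5=11+11=22
r5=M[0]=-1
STR r0, [44] → M[44]=11
halt.

-1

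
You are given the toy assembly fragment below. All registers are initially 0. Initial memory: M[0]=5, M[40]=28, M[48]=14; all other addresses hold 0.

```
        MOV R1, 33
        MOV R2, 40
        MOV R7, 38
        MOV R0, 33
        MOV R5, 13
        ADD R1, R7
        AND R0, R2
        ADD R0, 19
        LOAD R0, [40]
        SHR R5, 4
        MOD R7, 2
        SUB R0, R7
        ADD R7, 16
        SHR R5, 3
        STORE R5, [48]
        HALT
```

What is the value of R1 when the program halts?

MOV R1, 33 → R1=33
MOV R2, 40 → R2=40
MOV R7, 38 → R7=38
MOV R0, 33 → R0=33
MOV R5, 13 → R5=13
ADD R1, R7 → R1=33+38=71
AND R0, R2 → R0=33&40=32
ADD R0, 19 → R0=32+19=51
LOAD R0, [40] → R0=M[40]=28
SHR R5, 4 → R5=13>>4=0
MOD R7, 2 → R7=38%2=0
SUB R0, R7 → R0=28-0=28
ADD R7, 16 → R7=0+16=16
SHR R5, 3 → R5=0>>3=0
STORE R5, [48] → M[48]=0
halt.

71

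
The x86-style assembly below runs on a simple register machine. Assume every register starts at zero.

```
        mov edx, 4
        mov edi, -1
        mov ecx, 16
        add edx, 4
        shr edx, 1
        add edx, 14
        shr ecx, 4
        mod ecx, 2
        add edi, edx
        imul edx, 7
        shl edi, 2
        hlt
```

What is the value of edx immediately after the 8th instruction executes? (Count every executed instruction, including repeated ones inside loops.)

after mov edx, 4: edx=4
after mov edi, -1: edi=-1
after mov ecx, 16: ecx=16
after add edx, 4: edx=4+4=8
after shr edx, 1: edx=8>>1=4
after add edx, 14: edx=4+14=18
after shr ecx, 4: ecx=16>>4=1
after mod ecx, 2: ecx=1%2=1
After step 8: edx = 18.

18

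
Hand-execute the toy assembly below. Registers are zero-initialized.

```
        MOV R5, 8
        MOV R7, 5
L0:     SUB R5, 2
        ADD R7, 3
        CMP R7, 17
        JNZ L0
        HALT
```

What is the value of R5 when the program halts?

0

after MOV R5, 8: R5=8
after MOV R7, 5: R7=5
after SUB R5, 2: R5=8-2=6
after ADD R7, 3: R7=5+3=8
CMP R7, 17  (cmp 8,17)
JNZ L0: taken
after SUB R5, 2: R5=6-2=4
after ADD R7, 3: R7=8+3=11
CMP R7, 17  (cmp 11,17)
JNZ L0: taken
after SUB R5, 2: R5=4-2=2
after ADD R7, 3: R7=11+3=14
CMP R7, 17  (cmp 14,17)
JNZ L0: taken
after SUB R5, 2: R5=2-2=0
after ADD R7, 3: R7=14+3=17
CMP R7, 17  (cmp 17,17)
JNZ L0: not taken
halt.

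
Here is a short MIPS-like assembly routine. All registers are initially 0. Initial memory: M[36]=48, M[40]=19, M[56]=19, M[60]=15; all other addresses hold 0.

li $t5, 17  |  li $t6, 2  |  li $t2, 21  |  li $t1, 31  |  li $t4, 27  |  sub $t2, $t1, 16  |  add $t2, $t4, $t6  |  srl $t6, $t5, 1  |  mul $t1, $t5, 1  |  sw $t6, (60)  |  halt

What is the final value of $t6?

$t5=17
$t6=2
$t2=21
$t1=31
$t4=27
$t2=31-16=15
$t2=27+2=29
$t6=17>>1=8
$t1=17*1=17
sw $t6, (60) → M[60]=8
halt.

8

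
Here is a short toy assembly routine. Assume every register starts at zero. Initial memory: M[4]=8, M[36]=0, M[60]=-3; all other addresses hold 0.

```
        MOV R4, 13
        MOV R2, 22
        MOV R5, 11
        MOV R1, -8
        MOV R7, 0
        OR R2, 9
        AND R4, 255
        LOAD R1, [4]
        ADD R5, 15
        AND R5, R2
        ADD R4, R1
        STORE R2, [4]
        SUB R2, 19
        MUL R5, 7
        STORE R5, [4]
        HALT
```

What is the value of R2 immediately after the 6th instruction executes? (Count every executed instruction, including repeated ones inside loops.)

31

after MOV R4, 13: R4=13
after MOV R2, 22: R2=22
after MOV R5, 11: R5=11
after MOV R1, -8: R1=-8
after MOV R7, 0: R7=0
after OR R2, 9: R2=22|9=31
After step 6: R2 = 31.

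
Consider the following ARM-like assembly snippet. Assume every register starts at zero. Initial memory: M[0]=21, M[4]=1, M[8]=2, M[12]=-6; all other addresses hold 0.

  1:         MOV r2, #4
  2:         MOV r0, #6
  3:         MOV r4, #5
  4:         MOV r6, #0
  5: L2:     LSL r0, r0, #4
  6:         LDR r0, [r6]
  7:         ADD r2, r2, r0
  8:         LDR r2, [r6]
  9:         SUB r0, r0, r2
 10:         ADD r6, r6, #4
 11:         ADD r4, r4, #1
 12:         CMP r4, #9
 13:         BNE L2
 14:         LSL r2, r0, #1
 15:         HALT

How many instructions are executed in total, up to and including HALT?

42

after MOV r2, #4: r2=4
after MOV r0, #6: r0=6
after MOV r4, #5: r4=5
after MOV r6, #0: r6=0
after LSL r0, r0, #4: r0=6<<4=96
after LDR r0, [r6]: r0=M[0]=21
after ADD r2, r2, r0: r2=4+21=25
after LDR r2, [r6]: r2=M[0]=21
after SUB r0, r0, r2: r0=21-21=0
after ADD r6, r6, #4: r6=0+4=4
after ADD r4, r4, #1: r4=5+1=6
CMP r4, #9  (cmp 6,9)
BNE L2: taken
after LSL r0, r0, #4: r0=0<<4=0
after LDR r0, [r6]: r0=M[4]=1
after ADD r2, r2, r0: r2=21+1=22
after LDR r2, [r6]: r2=M[4]=1
after SUB r0, r0, r2: r0=1-1=0
after ADD r6, r6, #4: r6=4+4=8
after ADD r4, r4, #1: r4=6+1=7
CMP r4, #9  (cmp 7,9)
BNE L2: taken
after LSL r0, r0, #4: r0=0<<4=0
after LDR r0, [r6]: r0=M[8]=2
after ADD r2, r2, r0: r2=1+2=3
after LDR r2, [r6]: r2=M[8]=2
after SUB r0, r0, r2: r0=2-2=0
after ADD r6, r6, #4: r6=8+4=12
after ADD r4, r4, #1: r4=7+1=8
CMP r4, #9  (cmp 8,9)
BNE L2: taken
after LSL r0, r0, #4: r0=0<<4=0
after LDR r0, [r6]: r0=M[12]=-6
after ADD r2, r2, r0: r2=2+(-6)=-4
after LDR r2, [r6]: r2=M[12]=-6
after SUB r0, r0, r2: r0=(-6)-(-6)=0
after ADD r6, r6, #4: r6=12+4=16
after ADD r4, r4, #1: r4=8+1=9
CMP r4, #9  (cmp 9,9)
BNE L2: not taken
after LSL r2, r0, #1: r2=0<<1=0
halt.
Total executed instructions: 42.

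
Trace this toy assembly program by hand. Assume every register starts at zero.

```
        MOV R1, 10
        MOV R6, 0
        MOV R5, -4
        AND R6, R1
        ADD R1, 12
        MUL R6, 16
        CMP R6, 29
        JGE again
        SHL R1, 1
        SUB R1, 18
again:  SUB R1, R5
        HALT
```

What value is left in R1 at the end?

30

R1=10
R6=0
R5=-4
R6=0&10=0
R1=10+12=22
R6=0*16=0
CMP R6, 29  (cmp 0,29)
JGE again: not taken
R1=22<<1=44
R1=44-18=26
R1=26-(-4)=30
halt.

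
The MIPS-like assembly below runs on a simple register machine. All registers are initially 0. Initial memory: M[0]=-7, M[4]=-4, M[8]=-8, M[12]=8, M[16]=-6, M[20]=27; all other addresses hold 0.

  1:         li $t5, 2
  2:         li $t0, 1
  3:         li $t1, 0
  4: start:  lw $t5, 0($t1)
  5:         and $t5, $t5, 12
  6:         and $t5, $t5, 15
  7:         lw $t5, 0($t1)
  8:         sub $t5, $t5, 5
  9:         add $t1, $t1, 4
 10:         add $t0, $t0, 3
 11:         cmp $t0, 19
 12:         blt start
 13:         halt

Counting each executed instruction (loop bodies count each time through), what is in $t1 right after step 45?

20

after li $t5, 2: $t5=2
after li $t0, 1: $t0=1
after li $t1, 0: $t1=0
after lw $t5, 0($t1): $t5=M[0]=-7
after and $t5, $t5, 12: $t5=(-7)&12=8
after and $t5, $t5, 15: $t5=8&15=8
after lw $t5, 0($t1): $t5=M[0]=-7
after sub $t5, $t5, 5: $t5=(-7)-5=-12
after add $t1, $t1, 4: $t1=0+4=4
after add $t0, $t0, 3: $t0=1+3=4
cmp $t0, 19  (cmp 4,19)
blt start: taken
after lw $t5, 0($t1): $t5=M[4]=-4
after and $t5, $t5, 12: $t5=(-4)&12=12
after and $t5, $t5, 15: $t5=12&15=12
after lw $t5, 0($t1): $t5=M[4]=-4
after sub $t5, $t5, 5: $t5=(-4)-5=-9
after add $t1, $t1, 4: $t1=4+4=8
after add $t0, $t0, 3: $t0=4+3=7
cmp $t0, 19  (cmp 7,19)
blt start: taken
after lw $t5, 0($t1): $t5=M[8]=-8
after and $t5, $t5, 12: $t5=(-8)&12=8
after and $t5, $t5, 15: $t5=8&15=8
after lw $t5, 0($t1): $t5=M[8]=-8
after sub $t5, $t5, 5: $t5=(-8)-5=-13
after add $t1, $t1, 4: $t1=8+4=12
after add $t0, $t0, 3: $t0=7+3=10
cmp $t0, 19  (cmp 10,19)
blt start: taken
after lw $t5, 0($t1): $t5=M[12]=8
after and $t5, $t5, 12: $t5=8&12=8
after and $t5, $t5, 15: $t5=8&15=8
after lw $t5, 0($t1): $t5=M[12]=8
after sub $t5, $t5, 5: $t5=8-5=3
after add $t1, $t1, 4: $t1=12+4=16
after add $t0, $t0, 3: $t0=10+3=13
cmp $t0, 19  (cmp 13,19)
blt start: taken
after lw $t5, 0($t1): $t5=M[16]=-6
after and $t5, $t5, 12: $t5=(-6)&12=8
after and $t5, $t5, 15: $t5=8&15=8
after lw $t5, 0($t1): $t5=M[16]=-6
after sub $t5, $t5, 5: $t5=(-6)-5=-11
after add $t1, $t1, 4: $t1=16+4=20
After step 45: $t1 = 20.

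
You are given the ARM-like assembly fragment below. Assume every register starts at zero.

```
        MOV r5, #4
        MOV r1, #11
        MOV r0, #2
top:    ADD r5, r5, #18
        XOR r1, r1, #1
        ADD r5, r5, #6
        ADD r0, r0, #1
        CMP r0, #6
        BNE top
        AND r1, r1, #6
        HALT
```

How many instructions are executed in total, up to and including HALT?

29

MOV r5, #4 → r5=4
MOV r1, #11 → r1=11
MOV r0, #2 → r0=2
ADD r5, r5, #18 → r5=4+18=22
XOR r1, r1, #1 → r1=11^1=10
ADD r5, r5, #6 → r5=22+6=28
ADD r0, r0, #1 → r0=2+1=3
CMP r0, #6  (cmp 3,6)
BNE top: taken
ADD r5, r5, #18 → r5=28+18=46
XOR r1, r1, #1 → r1=10^1=11
ADD r5, r5, #6 → r5=46+6=52
ADD r0, r0, #1 → r0=3+1=4
CMP r0, #6  (cmp 4,6)
BNE top: taken
ADD r5, r5, #18 → r5=52+18=70
XOR r1, r1, #1 → r1=11^1=10
ADD r5, r5, #6 → r5=70+6=76
ADD r0, r0, #1 → r0=4+1=5
CMP r0, #6  (cmp 5,6)
BNE top: taken
ADD r5, r5, #18 → r5=76+18=94
XOR r1, r1, #1 → r1=10^1=11
ADD r5, r5, #6 → r5=94+6=100
ADD r0, r0, #1 → r0=5+1=6
CMP r0, #6  (cmp 6,6)
BNE top: not taken
AND r1, r1, #6 → r1=11&6=2
halt.
Total executed instructions: 29.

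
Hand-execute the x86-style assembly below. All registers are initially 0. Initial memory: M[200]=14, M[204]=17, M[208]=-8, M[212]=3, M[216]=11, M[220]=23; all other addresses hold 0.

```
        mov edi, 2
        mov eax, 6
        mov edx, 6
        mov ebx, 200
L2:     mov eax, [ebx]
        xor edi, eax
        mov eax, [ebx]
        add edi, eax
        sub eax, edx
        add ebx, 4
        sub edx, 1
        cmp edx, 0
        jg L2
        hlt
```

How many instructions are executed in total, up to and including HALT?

59

edi=2
eax=6
edx=6
ebx=200
eax=M[200]=14
edi=2^14=12
eax=M[200]=14
edi=12+14=26
eax=14-6=8
ebx=200+4=204
edx=6-1=5
cmp edx, 0  (cmp 5,0)
jg L2: taken
eax=M[204]=17
edi=26^17=11
eax=M[204]=17
edi=11+17=28
eax=17-5=12
ebx=204+4=208
edx=5-1=4
cmp edx, 0  (cmp 4,0)
jg L2: taken
eax=M[208]=-8
edi=28^(-8)=-28
eax=M[208]=-8
edi=(-28)+(-8)=-36
eax=(-8)-4=-12
ebx=208+4=212
edx=4-1=3
cmp edx, 0  (cmp 3,0)
jg L2: taken
eax=M[212]=3
edi=(-36)^3=-33
eax=M[212]=3
edi=(-33)+3=-30
eax=3-3=0
ebx=212+4=216
edx=3-1=2
cmp edx, 0  (cmp 2,0)
jg L2: taken
eax=M[216]=11
edi=(-30)^11=-23
eax=M[216]=11
edi=(-23)+11=-12
eax=11-2=9
ebx=216+4=220
edx=2-1=1
cmp edx, 0  (cmp 1,0)
jg L2: taken
eax=M[220]=23
edi=(-12)^23=-29
eax=M[220]=23
edi=(-29)+23=-6
eax=23-1=22
ebx=220+4=224
edx=1-1=0
cmp edx, 0  (cmp 0,0)
jg L2: not taken
halt.
Total executed instructions: 59.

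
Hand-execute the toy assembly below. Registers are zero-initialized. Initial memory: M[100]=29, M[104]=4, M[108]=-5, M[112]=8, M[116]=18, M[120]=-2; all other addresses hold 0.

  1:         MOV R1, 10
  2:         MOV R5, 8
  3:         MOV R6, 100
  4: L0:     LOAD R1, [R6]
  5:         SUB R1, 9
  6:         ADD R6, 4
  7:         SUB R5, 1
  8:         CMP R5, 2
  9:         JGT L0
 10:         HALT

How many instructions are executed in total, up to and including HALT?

40

MOV R1, 10 → R1=10
MOV R5, 8 → R5=8
MOV R6, 100 → R6=100
LOAD R1, [R6] → R1=M[100]=29
SUB R1, 9 → R1=29-9=20
ADD R6, 4 → R6=100+4=104
SUB R5, 1 → R5=8-1=7
CMP R5, 2  (cmp 7,2)
JGT L0: taken
LOAD R1, [R6] → R1=M[104]=4
SUB R1, 9 → R1=4-9=-5
ADD R6, 4 → R6=104+4=108
SUB R5, 1 → R5=7-1=6
CMP R5, 2  (cmp 6,2)
JGT L0: taken
LOAD R1, [R6] → R1=M[108]=-5
SUB R1, 9 → R1=(-5)-9=-14
ADD R6, 4 → R6=108+4=112
SUB R5, 1 → R5=6-1=5
CMP R5, 2  (cmp 5,2)
JGT L0: taken
LOAD R1, [R6] → R1=M[112]=8
SUB R1, 9 → R1=8-9=-1
ADD R6, 4 → R6=112+4=116
SUB R5, 1 → R5=5-1=4
CMP R5, 2  (cmp 4,2)
JGT L0: taken
LOAD R1, [R6] → R1=M[116]=18
SUB R1, 9 → R1=18-9=9
ADD R6, 4 → R6=116+4=120
SUB R5, 1 → R5=4-1=3
CMP R5, 2  (cmp 3,2)
JGT L0: taken
LOAD R1, [R6] → R1=M[120]=-2
SUB R1, 9 → R1=(-2)-9=-11
ADD R6, 4 → R6=120+4=124
SUB R5, 1 → R5=3-1=2
CMP R5, 2  (cmp 2,2)
JGT L0: not taken
halt.
Total executed instructions: 40.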